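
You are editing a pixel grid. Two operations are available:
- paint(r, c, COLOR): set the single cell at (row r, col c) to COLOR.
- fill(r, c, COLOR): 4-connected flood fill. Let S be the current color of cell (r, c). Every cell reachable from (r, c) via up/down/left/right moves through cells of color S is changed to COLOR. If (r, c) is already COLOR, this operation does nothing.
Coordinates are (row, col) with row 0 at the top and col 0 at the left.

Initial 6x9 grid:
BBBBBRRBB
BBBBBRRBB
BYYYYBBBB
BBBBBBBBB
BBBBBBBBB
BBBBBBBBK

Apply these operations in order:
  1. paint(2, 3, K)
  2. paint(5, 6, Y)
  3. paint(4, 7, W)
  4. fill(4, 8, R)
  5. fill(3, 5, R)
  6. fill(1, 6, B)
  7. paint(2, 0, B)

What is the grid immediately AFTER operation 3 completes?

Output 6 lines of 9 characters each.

Answer: BBBBBRRBB
BBBBBRRBB
BYYKYBBBB
BBBBBBBBB
BBBBBBBWB
BBBBBBYBK

Derivation:
After op 1 paint(2,3,K):
BBBBBRRBB
BBBBBRRBB
BYYKYBBBB
BBBBBBBBB
BBBBBBBBB
BBBBBBBBK
After op 2 paint(5,6,Y):
BBBBBRRBB
BBBBBRRBB
BYYKYBBBB
BBBBBBBBB
BBBBBBBBB
BBBBBBYBK
After op 3 paint(4,7,W):
BBBBBRRBB
BBBBBRRBB
BYYKYBBBB
BBBBBBBBB
BBBBBBBWB
BBBBBBYBK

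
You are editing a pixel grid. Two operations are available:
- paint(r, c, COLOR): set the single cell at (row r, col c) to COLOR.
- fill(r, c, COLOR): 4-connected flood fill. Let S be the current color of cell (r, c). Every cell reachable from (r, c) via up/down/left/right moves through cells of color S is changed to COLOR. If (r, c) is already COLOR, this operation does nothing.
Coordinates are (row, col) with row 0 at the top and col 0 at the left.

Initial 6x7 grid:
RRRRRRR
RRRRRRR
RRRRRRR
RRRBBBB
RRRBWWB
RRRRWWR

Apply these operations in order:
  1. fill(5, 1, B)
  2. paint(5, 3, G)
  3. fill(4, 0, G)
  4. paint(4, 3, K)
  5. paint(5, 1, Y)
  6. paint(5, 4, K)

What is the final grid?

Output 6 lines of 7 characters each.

After op 1 fill(5,1,B) [31 cells changed]:
BBBBBBB
BBBBBBB
BBBBBBB
BBBBBBB
BBBBWWB
BBBBWWR
After op 2 paint(5,3,G):
BBBBBBB
BBBBBBB
BBBBBBB
BBBBBBB
BBBBWWB
BBBGWWR
After op 3 fill(4,0,G) [36 cells changed]:
GGGGGGG
GGGGGGG
GGGGGGG
GGGGGGG
GGGGWWG
GGGGWWR
After op 4 paint(4,3,K):
GGGGGGG
GGGGGGG
GGGGGGG
GGGGGGG
GGGKWWG
GGGGWWR
After op 5 paint(5,1,Y):
GGGGGGG
GGGGGGG
GGGGGGG
GGGGGGG
GGGKWWG
GYGGWWR
After op 6 paint(5,4,K):
GGGGGGG
GGGGGGG
GGGGGGG
GGGGGGG
GGGKWWG
GYGGKWR

Answer: GGGGGGG
GGGGGGG
GGGGGGG
GGGGGGG
GGGKWWG
GYGGKWR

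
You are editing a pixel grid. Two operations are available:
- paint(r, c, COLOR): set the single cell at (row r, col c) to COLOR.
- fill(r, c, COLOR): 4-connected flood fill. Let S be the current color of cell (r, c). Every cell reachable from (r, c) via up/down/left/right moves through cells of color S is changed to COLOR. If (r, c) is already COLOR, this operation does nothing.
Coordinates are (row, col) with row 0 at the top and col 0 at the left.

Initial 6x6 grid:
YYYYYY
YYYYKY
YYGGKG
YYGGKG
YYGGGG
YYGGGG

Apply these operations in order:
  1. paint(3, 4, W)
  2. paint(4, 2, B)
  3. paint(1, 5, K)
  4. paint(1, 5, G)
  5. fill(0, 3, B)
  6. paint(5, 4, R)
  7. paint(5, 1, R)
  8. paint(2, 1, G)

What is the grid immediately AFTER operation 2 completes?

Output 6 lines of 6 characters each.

After op 1 paint(3,4,W):
YYYYYY
YYYYKY
YYGGKG
YYGGWG
YYGGGG
YYGGGG
After op 2 paint(4,2,B):
YYYYYY
YYYYKY
YYGGKG
YYGGWG
YYBGGG
YYGGGG

Answer: YYYYYY
YYYYKY
YYGGKG
YYGGWG
YYBGGG
YYGGGG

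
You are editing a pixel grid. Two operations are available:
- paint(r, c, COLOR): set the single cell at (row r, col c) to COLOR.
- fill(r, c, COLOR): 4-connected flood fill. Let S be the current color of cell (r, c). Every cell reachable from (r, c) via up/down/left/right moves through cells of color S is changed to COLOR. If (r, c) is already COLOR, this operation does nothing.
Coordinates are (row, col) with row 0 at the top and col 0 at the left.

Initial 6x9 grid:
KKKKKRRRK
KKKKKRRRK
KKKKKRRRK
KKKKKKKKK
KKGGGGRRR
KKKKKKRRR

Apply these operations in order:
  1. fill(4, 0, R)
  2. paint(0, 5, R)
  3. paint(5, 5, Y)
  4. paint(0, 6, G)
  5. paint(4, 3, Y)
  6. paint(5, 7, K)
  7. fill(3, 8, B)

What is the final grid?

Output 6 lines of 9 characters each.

After op 1 fill(4,0,R) [35 cells changed]:
RRRRRRRRR
RRRRRRRRR
RRRRRRRRR
RRRRRRRRR
RRGGGGRRR
RRRRRRRRR
After op 2 paint(0,5,R):
RRRRRRRRR
RRRRRRRRR
RRRRRRRRR
RRRRRRRRR
RRGGGGRRR
RRRRRRRRR
After op 3 paint(5,5,Y):
RRRRRRRRR
RRRRRRRRR
RRRRRRRRR
RRRRRRRRR
RRGGGGRRR
RRRRRYRRR
After op 4 paint(0,6,G):
RRRRRRGRR
RRRRRRRRR
RRRRRRRRR
RRRRRRRRR
RRGGGGRRR
RRRRRYRRR
After op 5 paint(4,3,Y):
RRRRRRGRR
RRRRRRRRR
RRRRRRRRR
RRRRRRRRR
RRGYGGRRR
RRRRRYRRR
After op 6 paint(5,7,K):
RRRRRRGRR
RRRRRRRRR
RRRRRRRRR
RRRRRRRRR
RRGYGGRRR
RRRRRYRKR
After op 7 fill(3,8,B) [47 cells changed]:
BBBBBBGBB
BBBBBBBBB
BBBBBBBBB
BBBBBBBBB
BBGYGGBBB
BBBBBYBKB

Answer: BBBBBBGBB
BBBBBBBBB
BBBBBBBBB
BBBBBBBBB
BBGYGGBBB
BBBBBYBKB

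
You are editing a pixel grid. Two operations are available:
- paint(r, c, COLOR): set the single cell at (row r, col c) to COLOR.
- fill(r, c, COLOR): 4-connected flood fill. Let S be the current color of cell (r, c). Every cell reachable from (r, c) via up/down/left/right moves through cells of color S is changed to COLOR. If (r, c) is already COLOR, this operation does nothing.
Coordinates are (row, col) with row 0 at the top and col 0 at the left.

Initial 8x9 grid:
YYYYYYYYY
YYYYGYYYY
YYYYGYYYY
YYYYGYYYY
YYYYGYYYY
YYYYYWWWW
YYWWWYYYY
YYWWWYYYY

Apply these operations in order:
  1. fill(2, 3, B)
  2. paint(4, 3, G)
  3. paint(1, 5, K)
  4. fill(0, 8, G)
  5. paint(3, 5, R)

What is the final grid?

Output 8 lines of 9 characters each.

After op 1 fill(2,3,B) [50 cells changed]:
BBBBBBBBB
BBBBGBBBB
BBBBGBBBB
BBBBGBBBB
BBBBGBBBB
BBBBBWWWW
BBWWWYYYY
BBWWWYYYY
After op 2 paint(4,3,G):
BBBBBBBBB
BBBBGBBBB
BBBBGBBBB
BBBBGBBBB
BBBGGBBBB
BBBBBWWWW
BBWWWYYYY
BBWWWYYYY
After op 3 paint(1,5,K):
BBBBBBBBB
BBBBGKBBB
BBBBGBBBB
BBBBGBBBB
BBBGGBBBB
BBBBBWWWW
BBWWWYYYY
BBWWWYYYY
After op 4 fill(0,8,G) [48 cells changed]:
GGGGGGGGG
GGGGGKGGG
GGGGGGGGG
GGGGGGGGG
GGGGGGGGG
GGGGGWWWW
GGWWWYYYY
GGWWWYYYY
After op 5 paint(3,5,R):
GGGGGGGGG
GGGGGKGGG
GGGGGGGGG
GGGGGRGGG
GGGGGGGGG
GGGGGWWWW
GGWWWYYYY
GGWWWYYYY

Answer: GGGGGGGGG
GGGGGKGGG
GGGGGGGGG
GGGGGRGGG
GGGGGGGGG
GGGGGWWWW
GGWWWYYYY
GGWWWYYYY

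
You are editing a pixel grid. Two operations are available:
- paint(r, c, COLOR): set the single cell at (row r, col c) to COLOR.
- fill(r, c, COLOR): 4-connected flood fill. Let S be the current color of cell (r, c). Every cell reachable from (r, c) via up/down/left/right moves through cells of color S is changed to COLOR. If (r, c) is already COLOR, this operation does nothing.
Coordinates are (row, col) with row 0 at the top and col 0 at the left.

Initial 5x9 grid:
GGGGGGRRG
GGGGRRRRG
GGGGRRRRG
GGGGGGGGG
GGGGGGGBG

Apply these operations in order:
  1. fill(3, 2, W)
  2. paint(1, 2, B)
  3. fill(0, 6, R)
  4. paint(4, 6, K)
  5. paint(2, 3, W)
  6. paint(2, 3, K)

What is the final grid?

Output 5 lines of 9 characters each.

Answer: WWWWWWRRW
WWBWRRRRW
WWWKRRRRW
WWWWWWWWW
WWWWWWKBW

Derivation:
After op 1 fill(3,2,W) [34 cells changed]:
WWWWWWRRW
WWWWRRRRW
WWWWRRRRW
WWWWWWWWW
WWWWWWWBW
After op 2 paint(1,2,B):
WWWWWWRRW
WWBWRRRRW
WWWWRRRRW
WWWWWWWWW
WWWWWWWBW
After op 3 fill(0,6,R) [0 cells changed]:
WWWWWWRRW
WWBWRRRRW
WWWWRRRRW
WWWWWWWWW
WWWWWWWBW
After op 4 paint(4,6,K):
WWWWWWRRW
WWBWRRRRW
WWWWRRRRW
WWWWWWWWW
WWWWWWKBW
After op 5 paint(2,3,W):
WWWWWWRRW
WWBWRRRRW
WWWWRRRRW
WWWWWWWWW
WWWWWWKBW
After op 6 paint(2,3,K):
WWWWWWRRW
WWBWRRRRW
WWWKRRRRW
WWWWWWWWW
WWWWWWKBW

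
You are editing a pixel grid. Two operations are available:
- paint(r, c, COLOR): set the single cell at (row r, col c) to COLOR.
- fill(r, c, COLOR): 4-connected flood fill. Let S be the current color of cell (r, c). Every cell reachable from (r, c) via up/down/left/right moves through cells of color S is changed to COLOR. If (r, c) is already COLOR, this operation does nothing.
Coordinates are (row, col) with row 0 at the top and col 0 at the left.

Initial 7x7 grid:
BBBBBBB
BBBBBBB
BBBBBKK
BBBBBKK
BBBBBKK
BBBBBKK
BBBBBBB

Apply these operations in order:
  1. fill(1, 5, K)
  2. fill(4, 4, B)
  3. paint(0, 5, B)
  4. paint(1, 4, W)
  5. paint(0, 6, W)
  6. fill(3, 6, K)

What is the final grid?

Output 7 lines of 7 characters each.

Answer: KKKKKKW
KKKKWKK
KKKKKKK
KKKKKKK
KKKKKKK
KKKKKKK
KKKKKKK

Derivation:
After op 1 fill(1,5,K) [41 cells changed]:
KKKKKKK
KKKKKKK
KKKKKKK
KKKKKKK
KKKKKKK
KKKKKKK
KKKKKKK
After op 2 fill(4,4,B) [49 cells changed]:
BBBBBBB
BBBBBBB
BBBBBBB
BBBBBBB
BBBBBBB
BBBBBBB
BBBBBBB
After op 3 paint(0,5,B):
BBBBBBB
BBBBBBB
BBBBBBB
BBBBBBB
BBBBBBB
BBBBBBB
BBBBBBB
After op 4 paint(1,4,W):
BBBBBBB
BBBBWBB
BBBBBBB
BBBBBBB
BBBBBBB
BBBBBBB
BBBBBBB
After op 5 paint(0,6,W):
BBBBBBW
BBBBWBB
BBBBBBB
BBBBBBB
BBBBBBB
BBBBBBB
BBBBBBB
After op 6 fill(3,6,K) [47 cells changed]:
KKKKKKW
KKKKWKK
KKKKKKK
KKKKKKK
KKKKKKK
KKKKKKK
KKKKKKK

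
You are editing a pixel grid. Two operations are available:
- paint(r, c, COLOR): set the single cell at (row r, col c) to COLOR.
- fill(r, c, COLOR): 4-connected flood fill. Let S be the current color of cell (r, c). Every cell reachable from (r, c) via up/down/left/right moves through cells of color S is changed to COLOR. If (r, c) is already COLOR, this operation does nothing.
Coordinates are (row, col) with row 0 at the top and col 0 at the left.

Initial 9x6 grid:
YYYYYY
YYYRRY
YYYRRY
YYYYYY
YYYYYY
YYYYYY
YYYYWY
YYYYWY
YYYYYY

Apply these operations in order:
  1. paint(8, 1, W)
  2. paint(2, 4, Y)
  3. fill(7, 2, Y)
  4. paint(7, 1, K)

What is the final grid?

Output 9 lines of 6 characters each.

Answer: YYYYYY
YYYRRY
YYYRYY
YYYYYY
YYYYYY
YYYYYY
YYYYWY
YKYYWY
YWYYYY

Derivation:
After op 1 paint(8,1,W):
YYYYYY
YYYRRY
YYYRRY
YYYYYY
YYYYYY
YYYYYY
YYYYWY
YYYYWY
YWYYYY
After op 2 paint(2,4,Y):
YYYYYY
YYYRRY
YYYRYY
YYYYYY
YYYYYY
YYYYYY
YYYYWY
YYYYWY
YWYYYY
After op 3 fill(7,2,Y) [0 cells changed]:
YYYYYY
YYYRRY
YYYRYY
YYYYYY
YYYYYY
YYYYYY
YYYYWY
YYYYWY
YWYYYY
After op 4 paint(7,1,K):
YYYYYY
YYYRRY
YYYRYY
YYYYYY
YYYYYY
YYYYYY
YYYYWY
YKYYWY
YWYYYY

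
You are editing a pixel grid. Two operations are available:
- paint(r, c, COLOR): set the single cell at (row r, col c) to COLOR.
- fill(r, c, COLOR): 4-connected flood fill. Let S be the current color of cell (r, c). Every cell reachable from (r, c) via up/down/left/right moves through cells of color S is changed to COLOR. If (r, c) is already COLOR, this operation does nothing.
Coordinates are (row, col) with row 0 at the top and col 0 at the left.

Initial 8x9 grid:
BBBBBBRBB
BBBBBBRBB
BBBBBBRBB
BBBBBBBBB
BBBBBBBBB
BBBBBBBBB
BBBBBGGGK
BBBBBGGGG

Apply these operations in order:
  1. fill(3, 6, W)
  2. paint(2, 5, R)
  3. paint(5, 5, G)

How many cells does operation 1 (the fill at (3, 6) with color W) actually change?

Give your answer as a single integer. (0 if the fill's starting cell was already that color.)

After op 1 fill(3,6,W) [61 cells changed]:
WWWWWWRWW
WWWWWWRWW
WWWWWWRWW
WWWWWWWWW
WWWWWWWWW
WWWWWWWWW
WWWWWGGGK
WWWWWGGGG

Answer: 61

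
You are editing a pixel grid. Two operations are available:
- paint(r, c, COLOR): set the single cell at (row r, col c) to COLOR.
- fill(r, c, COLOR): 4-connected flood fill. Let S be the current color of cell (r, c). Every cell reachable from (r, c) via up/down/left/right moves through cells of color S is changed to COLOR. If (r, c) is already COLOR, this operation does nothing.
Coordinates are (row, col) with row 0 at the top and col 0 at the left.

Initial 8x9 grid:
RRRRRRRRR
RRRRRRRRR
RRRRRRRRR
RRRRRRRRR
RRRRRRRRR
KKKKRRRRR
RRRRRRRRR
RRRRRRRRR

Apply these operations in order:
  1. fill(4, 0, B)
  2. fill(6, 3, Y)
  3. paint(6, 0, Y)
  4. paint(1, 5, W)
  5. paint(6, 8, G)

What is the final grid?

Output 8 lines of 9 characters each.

After op 1 fill(4,0,B) [68 cells changed]:
BBBBBBBBB
BBBBBBBBB
BBBBBBBBB
BBBBBBBBB
BBBBBBBBB
KKKKBBBBB
BBBBBBBBB
BBBBBBBBB
After op 2 fill(6,3,Y) [68 cells changed]:
YYYYYYYYY
YYYYYYYYY
YYYYYYYYY
YYYYYYYYY
YYYYYYYYY
KKKKYYYYY
YYYYYYYYY
YYYYYYYYY
After op 3 paint(6,0,Y):
YYYYYYYYY
YYYYYYYYY
YYYYYYYYY
YYYYYYYYY
YYYYYYYYY
KKKKYYYYY
YYYYYYYYY
YYYYYYYYY
After op 4 paint(1,5,W):
YYYYYYYYY
YYYYYWYYY
YYYYYYYYY
YYYYYYYYY
YYYYYYYYY
KKKKYYYYY
YYYYYYYYY
YYYYYYYYY
After op 5 paint(6,8,G):
YYYYYYYYY
YYYYYWYYY
YYYYYYYYY
YYYYYYYYY
YYYYYYYYY
KKKKYYYYY
YYYYYYYYG
YYYYYYYYY

Answer: YYYYYYYYY
YYYYYWYYY
YYYYYYYYY
YYYYYYYYY
YYYYYYYYY
KKKKYYYYY
YYYYYYYYG
YYYYYYYYY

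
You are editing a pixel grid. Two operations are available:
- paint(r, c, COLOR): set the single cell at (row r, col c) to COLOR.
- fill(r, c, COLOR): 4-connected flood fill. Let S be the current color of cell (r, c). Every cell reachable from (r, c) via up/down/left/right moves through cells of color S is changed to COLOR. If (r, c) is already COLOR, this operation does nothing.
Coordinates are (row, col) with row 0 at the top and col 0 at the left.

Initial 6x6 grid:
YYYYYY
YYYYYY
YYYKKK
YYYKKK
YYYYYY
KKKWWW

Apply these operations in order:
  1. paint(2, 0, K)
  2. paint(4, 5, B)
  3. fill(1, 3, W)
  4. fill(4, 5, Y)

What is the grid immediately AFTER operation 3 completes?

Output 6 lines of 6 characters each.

Answer: WWWWWW
WWWWWW
KWWKKK
WWWKKK
WWWWWB
KKKWWW

Derivation:
After op 1 paint(2,0,K):
YYYYYY
YYYYYY
KYYKKK
YYYKKK
YYYYYY
KKKWWW
After op 2 paint(4,5,B):
YYYYYY
YYYYYY
KYYKKK
YYYKKK
YYYYYB
KKKWWW
After op 3 fill(1,3,W) [22 cells changed]:
WWWWWW
WWWWWW
KWWKKK
WWWKKK
WWWWWB
KKKWWW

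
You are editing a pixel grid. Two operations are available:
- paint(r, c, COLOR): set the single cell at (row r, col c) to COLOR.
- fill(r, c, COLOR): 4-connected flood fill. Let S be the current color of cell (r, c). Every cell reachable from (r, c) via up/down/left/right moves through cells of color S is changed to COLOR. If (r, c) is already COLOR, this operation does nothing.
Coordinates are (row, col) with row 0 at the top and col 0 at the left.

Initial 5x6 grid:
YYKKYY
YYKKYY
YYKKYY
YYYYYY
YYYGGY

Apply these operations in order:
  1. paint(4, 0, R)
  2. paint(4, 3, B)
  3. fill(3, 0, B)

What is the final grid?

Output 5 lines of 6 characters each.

Answer: BBKKBB
BBKKBB
BBKKBB
BBBBBB
RBBBGB

Derivation:
After op 1 paint(4,0,R):
YYKKYY
YYKKYY
YYKKYY
YYYYYY
RYYGGY
After op 2 paint(4,3,B):
YYKKYY
YYKKYY
YYKKYY
YYYYYY
RYYBGY
After op 3 fill(3,0,B) [21 cells changed]:
BBKKBB
BBKKBB
BBKKBB
BBBBBB
RBBBGB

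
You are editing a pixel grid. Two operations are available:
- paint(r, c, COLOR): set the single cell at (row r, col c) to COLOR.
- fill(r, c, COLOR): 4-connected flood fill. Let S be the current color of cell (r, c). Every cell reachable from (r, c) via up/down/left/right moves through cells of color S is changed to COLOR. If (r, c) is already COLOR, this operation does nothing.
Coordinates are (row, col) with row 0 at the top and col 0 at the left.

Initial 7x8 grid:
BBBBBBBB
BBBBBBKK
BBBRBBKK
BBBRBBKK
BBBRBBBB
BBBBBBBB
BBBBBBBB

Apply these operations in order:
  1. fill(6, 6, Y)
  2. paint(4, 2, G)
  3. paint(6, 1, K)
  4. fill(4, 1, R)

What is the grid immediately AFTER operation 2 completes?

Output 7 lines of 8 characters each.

Answer: YYYYYYYY
YYYYYYKK
YYYRYYKK
YYYRYYKK
YYGRYYYY
YYYYYYYY
YYYYYYYY

Derivation:
After op 1 fill(6,6,Y) [47 cells changed]:
YYYYYYYY
YYYYYYKK
YYYRYYKK
YYYRYYKK
YYYRYYYY
YYYYYYYY
YYYYYYYY
After op 2 paint(4,2,G):
YYYYYYYY
YYYYYYKK
YYYRYYKK
YYYRYYKK
YYGRYYYY
YYYYYYYY
YYYYYYYY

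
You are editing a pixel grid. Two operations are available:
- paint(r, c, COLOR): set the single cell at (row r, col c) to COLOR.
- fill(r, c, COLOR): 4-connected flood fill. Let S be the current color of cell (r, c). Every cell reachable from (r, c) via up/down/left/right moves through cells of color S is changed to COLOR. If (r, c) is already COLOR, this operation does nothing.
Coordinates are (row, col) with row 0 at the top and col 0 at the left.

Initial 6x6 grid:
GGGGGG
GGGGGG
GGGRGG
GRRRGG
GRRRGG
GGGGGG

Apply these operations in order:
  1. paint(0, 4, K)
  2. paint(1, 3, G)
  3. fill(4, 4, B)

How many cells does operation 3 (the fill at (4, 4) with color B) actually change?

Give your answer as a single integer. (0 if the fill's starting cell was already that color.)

Answer: 28

Derivation:
After op 1 paint(0,4,K):
GGGGKG
GGGGGG
GGGRGG
GRRRGG
GRRRGG
GGGGGG
After op 2 paint(1,3,G):
GGGGKG
GGGGGG
GGGRGG
GRRRGG
GRRRGG
GGGGGG
After op 3 fill(4,4,B) [28 cells changed]:
BBBBKB
BBBBBB
BBBRBB
BRRRBB
BRRRBB
BBBBBB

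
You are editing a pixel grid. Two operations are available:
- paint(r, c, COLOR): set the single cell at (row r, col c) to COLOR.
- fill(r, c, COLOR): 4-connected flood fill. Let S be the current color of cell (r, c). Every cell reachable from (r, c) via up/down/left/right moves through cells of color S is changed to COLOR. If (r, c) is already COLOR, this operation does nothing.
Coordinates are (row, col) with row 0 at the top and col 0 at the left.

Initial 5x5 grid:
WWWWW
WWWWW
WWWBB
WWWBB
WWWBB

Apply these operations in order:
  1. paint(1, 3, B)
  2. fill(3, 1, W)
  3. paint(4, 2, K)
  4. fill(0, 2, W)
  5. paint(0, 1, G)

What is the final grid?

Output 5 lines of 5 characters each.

Answer: WGWWW
WWWBW
WWWBB
WWWBB
WWKBB

Derivation:
After op 1 paint(1,3,B):
WWWWW
WWWBW
WWWBB
WWWBB
WWWBB
After op 2 fill(3,1,W) [0 cells changed]:
WWWWW
WWWBW
WWWBB
WWWBB
WWWBB
After op 3 paint(4,2,K):
WWWWW
WWWBW
WWWBB
WWWBB
WWKBB
After op 4 fill(0,2,W) [0 cells changed]:
WWWWW
WWWBW
WWWBB
WWWBB
WWKBB
After op 5 paint(0,1,G):
WGWWW
WWWBW
WWWBB
WWWBB
WWKBB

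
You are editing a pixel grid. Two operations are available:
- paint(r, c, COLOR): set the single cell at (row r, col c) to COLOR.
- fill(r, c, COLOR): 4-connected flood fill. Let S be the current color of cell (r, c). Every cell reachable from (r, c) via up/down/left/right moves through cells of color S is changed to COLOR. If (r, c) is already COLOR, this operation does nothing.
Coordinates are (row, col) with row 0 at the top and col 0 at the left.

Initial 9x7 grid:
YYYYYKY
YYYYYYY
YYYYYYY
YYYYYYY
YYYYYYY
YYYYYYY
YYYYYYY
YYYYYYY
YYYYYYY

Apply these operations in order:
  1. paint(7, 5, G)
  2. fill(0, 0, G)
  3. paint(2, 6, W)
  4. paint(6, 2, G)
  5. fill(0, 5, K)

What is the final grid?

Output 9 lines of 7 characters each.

After op 1 paint(7,5,G):
YYYYYKY
YYYYYYY
YYYYYYY
YYYYYYY
YYYYYYY
YYYYYYY
YYYYYYY
YYYYYGY
YYYYYYY
After op 2 fill(0,0,G) [61 cells changed]:
GGGGGKG
GGGGGGG
GGGGGGG
GGGGGGG
GGGGGGG
GGGGGGG
GGGGGGG
GGGGGGG
GGGGGGG
After op 3 paint(2,6,W):
GGGGGKG
GGGGGGG
GGGGGGW
GGGGGGG
GGGGGGG
GGGGGGG
GGGGGGG
GGGGGGG
GGGGGGG
After op 4 paint(6,2,G):
GGGGGKG
GGGGGGG
GGGGGGW
GGGGGGG
GGGGGGG
GGGGGGG
GGGGGGG
GGGGGGG
GGGGGGG
After op 5 fill(0,5,K) [0 cells changed]:
GGGGGKG
GGGGGGG
GGGGGGW
GGGGGGG
GGGGGGG
GGGGGGG
GGGGGGG
GGGGGGG
GGGGGGG

Answer: GGGGGKG
GGGGGGG
GGGGGGW
GGGGGGG
GGGGGGG
GGGGGGG
GGGGGGG
GGGGGGG
GGGGGGG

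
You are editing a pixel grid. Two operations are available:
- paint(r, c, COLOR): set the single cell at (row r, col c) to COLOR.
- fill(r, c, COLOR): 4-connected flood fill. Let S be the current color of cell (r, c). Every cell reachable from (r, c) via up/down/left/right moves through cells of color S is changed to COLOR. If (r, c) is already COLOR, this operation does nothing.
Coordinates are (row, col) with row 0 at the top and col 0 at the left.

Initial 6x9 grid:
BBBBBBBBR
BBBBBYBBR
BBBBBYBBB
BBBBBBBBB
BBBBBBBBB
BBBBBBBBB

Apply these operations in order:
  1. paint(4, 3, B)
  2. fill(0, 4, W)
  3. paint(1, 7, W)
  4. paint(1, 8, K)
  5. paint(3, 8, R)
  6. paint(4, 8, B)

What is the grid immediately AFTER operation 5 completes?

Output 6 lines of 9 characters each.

Answer: WWWWWWWWR
WWWWWYWWK
WWWWWYWWW
WWWWWWWWR
WWWWWWWWW
WWWWWWWWW

Derivation:
After op 1 paint(4,3,B):
BBBBBBBBR
BBBBBYBBR
BBBBBYBBB
BBBBBBBBB
BBBBBBBBB
BBBBBBBBB
After op 2 fill(0,4,W) [50 cells changed]:
WWWWWWWWR
WWWWWYWWR
WWWWWYWWW
WWWWWWWWW
WWWWWWWWW
WWWWWWWWW
After op 3 paint(1,7,W):
WWWWWWWWR
WWWWWYWWR
WWWWWYWWW
WWWWWWWWW
WWWWWWWWW
WWWWWWWWW
After op 4 paint(1,8,K):
WWWWWWWWR
WWWWWYWWK
WWWWWYWWW
WWWWWWWWW
WWWWWWWWW
WWWWWWWWW
After op 5 paint(3,8,R):
WWWWWWWWR
WWWWWYWWK
WWWWWYWWW
WWWWWWWWR
WWWWWWWWW
WWWWWWWWW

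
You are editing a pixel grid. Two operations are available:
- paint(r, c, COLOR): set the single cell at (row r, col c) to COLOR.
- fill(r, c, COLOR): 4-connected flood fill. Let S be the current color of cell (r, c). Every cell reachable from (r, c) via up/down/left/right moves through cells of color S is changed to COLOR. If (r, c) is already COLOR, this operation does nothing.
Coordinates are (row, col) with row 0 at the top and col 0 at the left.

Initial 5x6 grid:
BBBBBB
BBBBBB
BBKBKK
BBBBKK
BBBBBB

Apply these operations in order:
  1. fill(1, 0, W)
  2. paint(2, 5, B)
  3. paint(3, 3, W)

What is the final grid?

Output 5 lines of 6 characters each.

Answer: WWWWWW
WWWWWW
WWKWKB
WWWWKK
WWWWWW

Derivation:
After op 1 fill(1,0,W) [25 cells changed]:
WWWWWW
WWWWWW
WWKWKK
WWWWKK
WWWWWW
After op 2 paint(2,5,B):
WWWWWW
WWWWWW
WWKWKB
WWWWKK
WWWWWW
After op 3 paint(3,3,W):
WWWWWW
WWWWWW
WWKWKB
WWWWKK
WWWWWW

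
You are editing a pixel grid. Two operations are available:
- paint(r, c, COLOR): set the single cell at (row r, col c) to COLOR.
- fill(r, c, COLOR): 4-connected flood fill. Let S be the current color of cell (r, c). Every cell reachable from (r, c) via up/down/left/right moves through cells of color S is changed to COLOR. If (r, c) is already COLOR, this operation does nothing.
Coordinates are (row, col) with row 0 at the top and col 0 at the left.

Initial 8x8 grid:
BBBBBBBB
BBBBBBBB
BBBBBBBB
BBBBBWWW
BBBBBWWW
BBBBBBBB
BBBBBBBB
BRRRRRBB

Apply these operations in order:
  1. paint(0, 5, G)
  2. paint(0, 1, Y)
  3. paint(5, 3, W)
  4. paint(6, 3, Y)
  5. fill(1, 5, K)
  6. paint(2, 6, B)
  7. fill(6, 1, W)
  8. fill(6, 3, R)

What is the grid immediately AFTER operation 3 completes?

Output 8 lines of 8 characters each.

After op 1 paint(0,5,G):
BBBBBGBB
BBBBBBBB
BBBBBBBB
BBBBBWWW
BBBBBWWW
BBBBBBBB
BBBBBBBB
BRRRRRBB
After op 2 paint(0,1,Y):
BYBBBGBB
BBBBBBBB
BBBBBBBB
BBBBBWWW
BBBBBWWW
BBBBBBBB
BBBBBBBB
BRRRRRBB
After op 3 paint(5,3,W):
BYBBBGBB
BBBBBBBB
BBBBBBBB
BBBBBWWW
BBBBBWWW
BBBWBBBB
BBBBBBBB
BRRRRRBB

Answer: BYBBBGBB
BBBBBBBB
BBBBBBBB
BBBBBWWW
BBBBBWWW
BBBWBBBB
BBBBBBBB
BRRRRRBB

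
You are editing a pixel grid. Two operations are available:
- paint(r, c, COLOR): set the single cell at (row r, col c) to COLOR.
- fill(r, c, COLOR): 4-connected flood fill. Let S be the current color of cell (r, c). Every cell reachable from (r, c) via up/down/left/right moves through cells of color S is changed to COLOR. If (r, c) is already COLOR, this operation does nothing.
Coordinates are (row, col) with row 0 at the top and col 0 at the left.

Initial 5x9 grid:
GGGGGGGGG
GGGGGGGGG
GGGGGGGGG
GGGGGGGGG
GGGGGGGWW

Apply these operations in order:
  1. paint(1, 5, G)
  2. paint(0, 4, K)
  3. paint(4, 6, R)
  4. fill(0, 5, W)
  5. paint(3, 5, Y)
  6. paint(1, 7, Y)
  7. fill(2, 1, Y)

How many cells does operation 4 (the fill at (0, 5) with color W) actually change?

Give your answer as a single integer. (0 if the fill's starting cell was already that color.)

After op 1 paint(1,5,G):
GGGGGGGGG
GGGGGGGGG
GGGGGGGGG
GGGGGGGGG
GGGGGGGWW
After op 2 paint(0,4,K):
GGGGKGGGG
GGGGGGGGG
GGGGGGGGG
GGGGGGGGG
GGGGGGGWW
After op 3 paint(4,6,R):
GGGGKGGGG
GGGGGGGGG
GGGGGGGGG
GGGGGGGGG
GGGGGGRWW
After op 4 fill(0,5,W) [41 cells changed]:
WWWWKWWWW
WWWWWWWWW
WWWWWWWWW
WWWWWWWWW
WWWWWWRWW

Answer: 41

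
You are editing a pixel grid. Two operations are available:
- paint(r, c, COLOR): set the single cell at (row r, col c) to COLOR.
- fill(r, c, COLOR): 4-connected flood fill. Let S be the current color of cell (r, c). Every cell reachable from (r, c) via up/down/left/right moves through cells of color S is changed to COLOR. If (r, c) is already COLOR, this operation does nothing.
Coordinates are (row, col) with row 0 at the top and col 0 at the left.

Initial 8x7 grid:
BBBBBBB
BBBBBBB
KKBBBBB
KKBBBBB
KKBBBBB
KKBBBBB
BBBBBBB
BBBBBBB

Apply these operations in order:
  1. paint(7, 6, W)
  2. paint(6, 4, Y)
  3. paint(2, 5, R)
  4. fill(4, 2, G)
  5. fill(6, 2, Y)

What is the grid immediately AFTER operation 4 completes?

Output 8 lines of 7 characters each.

After op 1 paint(7,6,W):
BBBBBBB
BBBBBBB
KKBBBBB
KKBBBBB
KKBBBBB
KKBBBBB
BBBBBBB
BBBBBBW
After op 2 paint(6,4,Y):
BBBBBBB
BBBBBBB
KKBBBBB
KKBBBBB
KKBBBBB
KKBBBBB
BBBBYBB
BBBBBBW
After op 3 paint(2,5,R):
BBBBBBB
BBBBBBB
KKBBBRB
KKBBBBB
KKBBBBB
KKBBBBB
BBBBYBB
BBBBBBW
After op 4 fill(4,2,G) [45 cells changed]:
GGGGGGG
GGGGGGG
KKGGGRG
KKGGGGG
KKGGGGG
KKGGGGG
GGGGYGG
GGGGGGW

Answer: GGGGGGG
GGGGGGG
KKGGGRG
KKGGGGG
KKGGGGG
KKGGGGG
GGGGYGG
GGGGGGW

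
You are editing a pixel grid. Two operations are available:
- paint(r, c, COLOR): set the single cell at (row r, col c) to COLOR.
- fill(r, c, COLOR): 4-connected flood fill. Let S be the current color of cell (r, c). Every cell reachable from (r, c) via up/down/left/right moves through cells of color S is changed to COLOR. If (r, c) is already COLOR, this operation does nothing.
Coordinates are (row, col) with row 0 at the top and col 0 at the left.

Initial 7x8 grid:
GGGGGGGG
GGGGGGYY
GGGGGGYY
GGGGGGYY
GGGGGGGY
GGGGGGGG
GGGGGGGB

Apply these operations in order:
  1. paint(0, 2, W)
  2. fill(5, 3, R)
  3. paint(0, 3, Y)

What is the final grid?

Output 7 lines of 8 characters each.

After op 1 paint(0,2,W):
GGWGGGGG
GGGGGGYY
GGGGGGYY
GGGGGGYY
GGGGGGGY
GGGGGGGG
GGGGGGGB
After op 2 fill(5,3,R) [47 cells changed]:
RRWRRRRR
RRRRRRYY
RRRRRRYY
RRRRRRYY
RRRRRRRY
RRRRRRRR
RRRRRRRB
After op 3 paint(0,3,Y):
RRWYRRRR
RRRRRRYY
RRRRRRYY
RRRRRRYY
RRRRRRRY
RRRRRRRR
RRRRRRRB

Answer: RRWYRRRR
RRRRRRYY
RRRRRRYY
RRRRRRYY
RRRRRRRY
RRRRRRRR
RRRRRRRB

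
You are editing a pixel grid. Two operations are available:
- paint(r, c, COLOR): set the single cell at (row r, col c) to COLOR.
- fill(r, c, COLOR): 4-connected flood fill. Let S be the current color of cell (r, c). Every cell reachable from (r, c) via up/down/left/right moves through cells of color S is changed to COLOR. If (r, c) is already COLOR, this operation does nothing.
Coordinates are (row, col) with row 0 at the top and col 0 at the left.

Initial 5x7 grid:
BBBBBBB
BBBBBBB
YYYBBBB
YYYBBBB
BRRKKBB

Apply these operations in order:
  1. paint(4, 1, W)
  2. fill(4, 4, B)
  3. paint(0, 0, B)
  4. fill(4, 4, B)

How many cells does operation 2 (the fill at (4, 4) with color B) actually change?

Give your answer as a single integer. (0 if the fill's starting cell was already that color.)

Answer: 2

Derivation:
After op 1 paint(4,1,W):
BBBBBBB
BBBBBBB
YYYBBBB
YYYBBBB
BWRKKBB
After op 2 fill(4,4,B) [2 cells changed]:
BBBBBBB
BBBBBBB
YYYBBBB
YYYBBBB
BWRBBBB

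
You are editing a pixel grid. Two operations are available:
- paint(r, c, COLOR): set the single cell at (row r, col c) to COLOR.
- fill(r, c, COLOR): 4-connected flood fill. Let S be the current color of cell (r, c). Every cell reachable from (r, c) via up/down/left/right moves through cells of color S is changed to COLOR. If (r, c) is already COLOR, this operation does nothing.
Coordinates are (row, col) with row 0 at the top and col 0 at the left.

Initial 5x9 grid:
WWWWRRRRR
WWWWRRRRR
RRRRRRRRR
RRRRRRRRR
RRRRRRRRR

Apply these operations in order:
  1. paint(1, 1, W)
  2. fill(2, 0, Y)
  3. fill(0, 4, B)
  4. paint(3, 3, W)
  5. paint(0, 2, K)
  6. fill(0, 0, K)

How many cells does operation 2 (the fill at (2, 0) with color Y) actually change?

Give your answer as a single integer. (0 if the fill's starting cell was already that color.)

Answer: 37

Derivation:
After op 1 paint(1,1,W):
WWWWRRRRR
WWWWRRRRR
RRRRRRRRR
RRRRRRRRR
RRRRRRRRR
After op 2 fill(2,0,Y) [37 cells changed]:
WWWWYYYYY
WWWWYYYYY
YYYYYYYYY
YYYYYYYYY
YYYYYYYYY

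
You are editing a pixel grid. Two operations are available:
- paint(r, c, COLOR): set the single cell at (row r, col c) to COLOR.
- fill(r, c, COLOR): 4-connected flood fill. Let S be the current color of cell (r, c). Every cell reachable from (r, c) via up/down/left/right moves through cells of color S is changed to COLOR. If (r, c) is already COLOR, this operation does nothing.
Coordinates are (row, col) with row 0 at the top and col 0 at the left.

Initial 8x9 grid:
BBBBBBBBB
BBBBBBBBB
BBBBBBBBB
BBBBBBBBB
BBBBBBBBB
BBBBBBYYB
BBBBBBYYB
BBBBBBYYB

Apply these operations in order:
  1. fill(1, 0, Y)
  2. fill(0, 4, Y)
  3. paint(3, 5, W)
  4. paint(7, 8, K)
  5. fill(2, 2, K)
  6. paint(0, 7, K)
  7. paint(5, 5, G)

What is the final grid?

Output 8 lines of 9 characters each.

After op 1 fill(1,0,Y) [66 cells changed]:
YYYYYYYYY
YYYYYYYYY
YYYYYYYYY
YYYYYYYYY
YYYYYYYYY
YYYYYYYYY
YYYYYYYYY
YYYYYYYYY
After op 2 fill(0,4,Y) [0 cells changed]:
YYYYYYYYY
YYYYYYYYY
YYYYYYYYY
YYYYYYYYY
YYYYYYYYY
YYYYYYYYY
YYYYYYYYY
YYYYYYYYY
After op 3 paint(3,5,W):
YYYYYYYYY
YYYYYYYYY
YYYYYYYYY
YYYYYWYYY
YYYYYYYYY
YYYYYYYYY
YYYYYYYYY
YYYYYYYYY
After op 4 paint(7,8,K):
YYYYYYYYY
YYYYYYYYY
YYYYYYYYY
YYYYYWYYY
YYYYYYYYY
YYYYYYYYY
YYYYYYYYY
YYYYYYYYK
After op 5 fill(2,2,K) [70 cells changed]:
KKKKKKKKK
KKKKKKKKK
KKKKKKKKK
KKKKKWKKK
KKKKKKKKK
KKKKKKKKK
KKKKKKKKK
KKKKKKKKK
After op 6 paint(0,7,K):
KKKKKKKKK
KKKKKKKKK
KKKKKKKKK
KKKKKWKKK
KKKKKKKKK
KKKKKKKKK
KKKKKKKKK
KKKKKKKKK
After op 7 paint(5,5,G):
KKKKKKKKK
KKKKKKKKK
KKKKKKKKK
KKKKKWKKK
KKKKKKKKK
KKKKKGKKK
KKKKKKKKK
KKKKKKKKK

Answer: KKKKKKKKK
KKKKKKKKK
KKKKKKKKK
KKKKKWKKK
KKKKKKKKK
KKKKKGKKK
KKKKKKKKK
KKKKKKKKK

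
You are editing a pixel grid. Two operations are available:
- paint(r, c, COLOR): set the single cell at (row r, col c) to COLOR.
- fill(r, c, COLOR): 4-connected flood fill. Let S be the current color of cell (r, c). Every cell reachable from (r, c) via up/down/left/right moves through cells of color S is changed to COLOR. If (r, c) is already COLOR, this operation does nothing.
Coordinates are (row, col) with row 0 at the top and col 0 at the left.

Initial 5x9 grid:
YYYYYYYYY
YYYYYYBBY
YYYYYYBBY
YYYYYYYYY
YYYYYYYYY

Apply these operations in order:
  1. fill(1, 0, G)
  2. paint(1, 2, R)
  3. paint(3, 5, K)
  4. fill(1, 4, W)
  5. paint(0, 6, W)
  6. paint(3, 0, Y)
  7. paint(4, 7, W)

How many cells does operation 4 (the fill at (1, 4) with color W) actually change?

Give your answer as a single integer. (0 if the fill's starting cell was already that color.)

After op 1 fill(1,0,G) [41 cells changed]:
GGGGGGGGG
GGGGGGBBG
GGGGGGBBG
GGGGGGGGG
GGGGGGGGG
After op 2 paint(1,2,R):
GGGGGGGGG
GGRGGGBBG
GGGGGGBBG
GGGGGGGGG
GGGGGGGGG
After op 3 paint(3,5,K):
GGGGGGGGG
GGRGGGBBG
GGGGGGBBG
GGGGGKGGG
GGGGGGGGG
After op 4 fill(1,4,W) [39 cells changed]:
WWWWWWWWW
WWRWWWBBW
WWWWWWBBW
WWWWWKWWW
WWWWWWWWW

Answer: 39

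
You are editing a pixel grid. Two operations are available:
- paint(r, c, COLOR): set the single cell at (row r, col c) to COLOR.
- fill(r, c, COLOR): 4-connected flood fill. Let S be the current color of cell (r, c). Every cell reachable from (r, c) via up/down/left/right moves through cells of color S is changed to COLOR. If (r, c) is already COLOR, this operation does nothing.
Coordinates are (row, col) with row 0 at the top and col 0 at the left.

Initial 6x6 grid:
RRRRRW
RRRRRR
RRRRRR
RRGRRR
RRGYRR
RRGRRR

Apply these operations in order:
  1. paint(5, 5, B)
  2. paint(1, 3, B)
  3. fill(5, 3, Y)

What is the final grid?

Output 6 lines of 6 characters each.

Answer: YYYYYW
YYYBYY
YYYYYY
YYGYYY
YYGYYY
YYGYYB

Derivation:
After op 1 paint(5,5,B):
RRRRRW
RRRRRR
RRRRRR
RRGRRR
RRGYRR
RRGRRB
After op 2 paint(1,3,B):
RRRRRW
RRRBRR
RRRRRR
RRGRRR
RRGYRR
RRGRRB
After op 3 fill(5,3,Y) [29 cells changed]:
YYYYYW
YYYBYY
YYYYYY
YYGYYY
YYGYYY
YYGYYB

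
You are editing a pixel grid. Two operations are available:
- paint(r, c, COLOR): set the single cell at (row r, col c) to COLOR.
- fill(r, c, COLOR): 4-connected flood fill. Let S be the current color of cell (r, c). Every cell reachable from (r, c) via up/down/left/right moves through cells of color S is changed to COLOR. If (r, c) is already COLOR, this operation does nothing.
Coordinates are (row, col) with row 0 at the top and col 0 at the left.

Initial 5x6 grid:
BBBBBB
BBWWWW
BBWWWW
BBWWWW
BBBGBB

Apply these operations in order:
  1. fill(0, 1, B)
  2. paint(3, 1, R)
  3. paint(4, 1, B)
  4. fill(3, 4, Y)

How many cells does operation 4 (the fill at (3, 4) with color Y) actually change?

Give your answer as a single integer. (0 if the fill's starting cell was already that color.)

After op 1 fill(0,1,B) [0 cells changed]:
BBBBBB
BBWWWW
BBWWWW
BBWWWW
BBBGBB
After op 2 paint(3,1,R):
BBBBBB
BBWWWW
BBWWWW
BRWWWW
BBBGBB
After op 3 paint(4,1,B):
BBBBBB
BBWWWW
BBWWWW
BRWWWW
BBBGBB
After op 4 fill(3,4,Y) [12 cells changed]:
BBBBBB
BBYYYY
BBYYYY
BRYYYY
BBBGBB

Answer: 12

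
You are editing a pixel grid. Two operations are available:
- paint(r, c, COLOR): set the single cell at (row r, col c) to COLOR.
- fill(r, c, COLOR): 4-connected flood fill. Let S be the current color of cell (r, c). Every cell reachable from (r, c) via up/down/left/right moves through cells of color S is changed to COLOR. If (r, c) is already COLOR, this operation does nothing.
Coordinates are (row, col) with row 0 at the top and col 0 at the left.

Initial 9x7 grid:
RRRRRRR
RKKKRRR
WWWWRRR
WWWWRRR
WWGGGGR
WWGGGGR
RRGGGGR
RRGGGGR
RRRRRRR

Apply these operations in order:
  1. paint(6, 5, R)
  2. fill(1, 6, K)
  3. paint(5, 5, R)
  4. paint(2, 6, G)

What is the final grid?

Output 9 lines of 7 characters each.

Answer: KKKKKKK
KKKKKKK
WWWWKKG
WWWWKKK
WWGGGGK
WWGGGRK
KKGGGKK
KKGGGGK
KKKKKKK

Derivation:
After op 1 paint(6,5,R):
RRRRRRR
RKKKRRR
WWWWRRR
WWWWRRR
WWGGGGR
WWGGGGR
RRGGGRR
RRGGGGR
RRRRRRR
After op 2 fill(1,6,K) [33 cells changed]:
KKKKKKK
KKKKKKK
WWWWKKK
WWWWKKK
WWGGGGK
WWGGGGK
KKGGGKK
KKGGGGK
KKKKKKK
After op 3 paint(5,5,R):
KKKKKKK
KKKKKKK
WWWWKKK
WWWWKKK
WWGGGGK
WWGGGRK
KKGGGKK
KKGGGGK
KKKKKKK
After op 4 paint(2,6,G):
KKKKKKK
KKKKKKK
WWWWKKG
WWWWKKK
WWGGGGK
WWGGGRK
KKGGGKK
KKGGGGK
KKKKKKK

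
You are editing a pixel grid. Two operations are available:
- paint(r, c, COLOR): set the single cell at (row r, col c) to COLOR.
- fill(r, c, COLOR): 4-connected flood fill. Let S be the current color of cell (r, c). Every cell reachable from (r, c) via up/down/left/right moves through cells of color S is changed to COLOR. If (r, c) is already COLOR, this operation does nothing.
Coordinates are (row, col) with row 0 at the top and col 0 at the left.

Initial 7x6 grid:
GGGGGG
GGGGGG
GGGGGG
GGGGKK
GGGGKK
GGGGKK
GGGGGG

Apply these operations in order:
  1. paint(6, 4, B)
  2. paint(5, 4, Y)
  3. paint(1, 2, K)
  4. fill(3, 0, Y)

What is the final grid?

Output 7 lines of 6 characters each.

After op 1 paint(6,4,B):
GGGGGG
GGGGGG
GGGGGG
GGGGKK
GGGGKK
GGGGKK
GGGGBG
After op 2 paint(5,4,Y):
GGGGGG
GGGGGG
GGGGGG
GGGGKK
GGGGKK
GGGGYK
GGGGBG
After op 3 paint(1,2,K):
GGGGGG
GGKGGG
GGGGGG
GGGGKK
GGGGKK
GGGGYK
GGGGBG
After op 4 fill(3,0,Y) [33 cells changed]:
YYYYYY
YYKYYY
YYYYYY
YYYYKK
YYYYKK
YYYYYK
YYYYBG

Answer: YYYYYY
YYKYYY
YYYYYY
YYYYKK
YYYYKK
YYYYYK
YYYYBG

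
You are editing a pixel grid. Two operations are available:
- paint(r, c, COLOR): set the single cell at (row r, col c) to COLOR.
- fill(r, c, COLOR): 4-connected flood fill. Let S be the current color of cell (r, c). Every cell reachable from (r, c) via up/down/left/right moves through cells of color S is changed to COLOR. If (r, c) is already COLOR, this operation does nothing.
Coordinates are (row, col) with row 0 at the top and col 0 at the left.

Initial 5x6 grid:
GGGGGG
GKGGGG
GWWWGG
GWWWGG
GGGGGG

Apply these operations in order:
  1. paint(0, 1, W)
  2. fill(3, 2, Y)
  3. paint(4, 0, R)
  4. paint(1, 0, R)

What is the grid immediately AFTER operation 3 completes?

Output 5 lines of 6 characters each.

After op 1 paint(0,1,W):
GWGGGG
GKGGGG
GWWWGG
GWWWGG
GGGGGG
After op 2 fill(3,2,Y) [6 cells changed]:
GWGGGG
GKGGGG
GYYYGG
GYYYGG
GGGGGG
After op 3 paint(4,0,R):
GWGGGG
GKGGGG
GYYYGG
GYYYGG
RGGGGG

Answer: GWGGGG
GKGGGG
GYYYGG
GYYYGG
RGGGGG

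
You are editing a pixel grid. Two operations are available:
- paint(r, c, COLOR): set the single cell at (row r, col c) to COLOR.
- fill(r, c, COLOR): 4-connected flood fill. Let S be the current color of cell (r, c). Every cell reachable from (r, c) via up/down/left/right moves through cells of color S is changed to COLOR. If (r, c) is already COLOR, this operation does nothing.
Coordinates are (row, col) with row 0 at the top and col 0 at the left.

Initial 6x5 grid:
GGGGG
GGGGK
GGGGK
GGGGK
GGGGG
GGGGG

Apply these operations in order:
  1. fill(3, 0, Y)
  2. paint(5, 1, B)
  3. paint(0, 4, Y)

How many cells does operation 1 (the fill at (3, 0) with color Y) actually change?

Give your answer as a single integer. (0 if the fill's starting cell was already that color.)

After op 1 fill(3,0,Y) [27 cells changed]:
YYYYY
YYYYK
YYYYK
YYYYK
YYYYY
YYYYY

Answer: 27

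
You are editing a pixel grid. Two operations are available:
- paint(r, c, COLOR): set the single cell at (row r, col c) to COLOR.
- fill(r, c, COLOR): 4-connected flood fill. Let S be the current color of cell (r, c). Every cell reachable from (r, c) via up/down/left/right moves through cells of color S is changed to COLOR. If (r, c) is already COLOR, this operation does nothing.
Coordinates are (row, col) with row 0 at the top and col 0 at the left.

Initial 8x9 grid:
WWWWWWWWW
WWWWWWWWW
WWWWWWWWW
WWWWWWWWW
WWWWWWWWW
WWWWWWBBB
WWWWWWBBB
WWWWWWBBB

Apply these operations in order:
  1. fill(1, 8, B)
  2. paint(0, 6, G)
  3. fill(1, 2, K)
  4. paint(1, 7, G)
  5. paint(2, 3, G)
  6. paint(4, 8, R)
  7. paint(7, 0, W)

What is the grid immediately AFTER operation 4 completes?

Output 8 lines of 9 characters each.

After op 1 fill(1,8,B) [63 cells changed]:
BBBBBBBBB
BBBBBBBBB
BBBBBBBBB
BBBBBBBBB
BBBBBBBBB
BBBBBBBBB
BBBBBBBBB
BBBBBBBBB
After op 2 paint(0,6,G):
BBBBBBGBB
BBBBBBBBB
BBBBBBBBB
BBBBBBBBB
BBBBBBBBB
BBBBBBBBB
BBBBBBBBB
BBBBBBBBB
After op 3 fill(1,2,K) [71 cells changed]:
KKKKKKGKK
KKKKKKKKK
KKKKKKKKK
KKKKKKKKK
KKKKKKKKK
KKKKKKKKK
KKKKKKKKK
KKKKKKKKK
After op 4 paint(1,7,G):
KKKKKKGKK
KKKKKKKGK
KKKKKKKKK
KKKKKKKKK
KKKKKKKKK
KKKKKKKKK
KKKKKKKKK
KKKKKKKKK

Answer: KKKKKKGKK
KKKKKKKGK
KKKKKKKKK
KKKKKKKKK
KKKKKKKKK
KKKKKKKKK
KKKKKKKKK
KKKKKKKKK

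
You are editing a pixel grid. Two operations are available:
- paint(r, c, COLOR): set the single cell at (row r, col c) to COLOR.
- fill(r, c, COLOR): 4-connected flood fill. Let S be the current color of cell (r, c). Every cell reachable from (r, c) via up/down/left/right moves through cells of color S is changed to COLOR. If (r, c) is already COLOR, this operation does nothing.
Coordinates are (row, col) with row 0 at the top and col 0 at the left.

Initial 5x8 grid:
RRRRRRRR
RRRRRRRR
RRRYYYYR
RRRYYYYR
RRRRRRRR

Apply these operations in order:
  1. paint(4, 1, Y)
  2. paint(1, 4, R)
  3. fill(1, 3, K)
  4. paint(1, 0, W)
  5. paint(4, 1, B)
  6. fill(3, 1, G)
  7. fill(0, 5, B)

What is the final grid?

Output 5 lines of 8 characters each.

Answer: BBBBBBBB
WBBBBBBB
BBBYYYYB
BBBYYYYB
BBBBBBBB

Derivation:
After op 1 paint(4,1,Y):
RRRRRRRR
RRRRRRRR
RRRYYYYR
RRRYYYYR
RYRRRRRR
After op 2 paint(1,4,R):
RRRRRRRR
RRRRRRRR
RRRYYYYR
RRRYYYYR
RYRRRRRR
After op 3 fill(1,3,K) [31 cells changed]:
KKKKKKKK
KKKKKKKK
KKKYYYYK
KKKYYYYK
KYKKKKKK
After op 4 paint(1,0,W):
KKKKKKKK
WKKKKKKK
KKKYYYYK
KKKYYYYK
KYKKKKKK
After op 5 paint(4,1,B):
KKKKKKKK
WKKKKKKK
KKKYYYYK
KKKYYYYK
KBKKKKKK
After op 6 fill(3,1,G) [30 cells changed]:
GGGGGGGG
WGGGGGGG
GGGYYYYG
GGGYYYYG
GBGGGGGG
After op 7 fill(0,5,B) [30 cells changed]:
BBBBBBBB
WBBBBBBB
BBBYYYYB
BBBYYYYB
BBBBBBBB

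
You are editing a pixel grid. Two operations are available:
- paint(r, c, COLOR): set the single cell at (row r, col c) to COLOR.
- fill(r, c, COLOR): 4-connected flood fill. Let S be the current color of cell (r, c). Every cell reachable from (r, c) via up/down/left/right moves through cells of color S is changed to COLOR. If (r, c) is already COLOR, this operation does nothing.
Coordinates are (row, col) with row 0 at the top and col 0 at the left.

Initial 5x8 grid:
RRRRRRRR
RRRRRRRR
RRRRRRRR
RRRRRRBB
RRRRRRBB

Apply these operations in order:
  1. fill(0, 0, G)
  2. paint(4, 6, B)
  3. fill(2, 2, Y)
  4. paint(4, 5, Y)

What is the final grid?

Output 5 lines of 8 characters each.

After op 1 fill(0,0,G) [36 cells changed]:
GGGGGGGG
GGGGGGGG
GGGGGGGG
GGGGGGBB
GGGGGGBB
After op 2 paint(4,6,B):
GGGGGGGG
GGGGGGGG
GGGGGGGG
GGGGGGBB
GGGGGGBB
After op 3 fill(2,2,Y) [36 cells changed]:
YYYYYYYY
YYYYYYYY
YYYYYYYY
YYYYYYBB
YYYYYYBB
After op 4 paint(4,5,Y):
YYYYYYYY
YYYYYYYY
YYYYYYYY
YYYYYYBB
YYYYYYBB

Answer: YYYYYYYY
YYYYYYYY
YYYYYYYY
YYYYYYBB
YYYYYYBB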